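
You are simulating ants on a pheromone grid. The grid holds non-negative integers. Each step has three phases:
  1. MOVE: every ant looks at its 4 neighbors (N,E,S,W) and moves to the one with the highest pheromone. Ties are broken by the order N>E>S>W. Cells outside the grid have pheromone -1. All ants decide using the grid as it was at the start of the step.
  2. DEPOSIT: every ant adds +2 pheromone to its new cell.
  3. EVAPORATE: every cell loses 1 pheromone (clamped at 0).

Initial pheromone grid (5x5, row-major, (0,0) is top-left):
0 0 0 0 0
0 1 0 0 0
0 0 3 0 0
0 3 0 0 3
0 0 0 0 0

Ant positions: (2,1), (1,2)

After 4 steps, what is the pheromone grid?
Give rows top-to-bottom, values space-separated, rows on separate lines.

After step 1: ants at (2,2),(2,2)
  0 0 0 0 0
  0 0 0 0 0
  0 0 6 0 0
  0 2 0 0 2
  0 0 0 0 0
After step 2: ants at (1,2),(1,2)
  0 0 0 0 0
  0 0 3 0 0
  0 0 5 0 0
  0 1 0 0 1
  0 0 0 0 0
After step 3: ants at (2,2),(2,2)
  0 0 0 0 0
  0 0 2 0 0
  0 0 8 0 0
  0 0 0 0 0
  0 0 0 0 0
After step 4: ants at (1,2),(1,2)
  0 0 0 0 0
  0 0 5 0 0
  0 0 7 0 0
  0 0 0 0 0
  0 0 0 0 0

0 0 0 0 0
0 0 5 0 0
0 0 7 0 0
0 0 0 0 0
0 0 0 0 0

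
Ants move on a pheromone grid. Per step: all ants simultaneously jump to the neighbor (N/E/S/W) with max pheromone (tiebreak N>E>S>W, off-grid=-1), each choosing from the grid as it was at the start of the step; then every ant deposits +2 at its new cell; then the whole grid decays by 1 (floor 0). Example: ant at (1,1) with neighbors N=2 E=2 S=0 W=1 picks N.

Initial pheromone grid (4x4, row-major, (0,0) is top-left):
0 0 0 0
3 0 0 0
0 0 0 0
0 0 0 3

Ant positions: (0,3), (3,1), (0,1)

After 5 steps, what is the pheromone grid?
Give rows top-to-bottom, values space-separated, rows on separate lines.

After step 1: ants at (1,3),(2,1),(0,2)
  0 0 1 0
  2 0 0 1
  0 1 0 0
  0 0 0 2
After step 2: ants at (0,3),(1,1),(0,3)
  0 0 0 3
  1 1 0 0
  0 0 0 0
  0 0 0 1
After step 3: ants at (1,3),(1,0),(1,3)
  0 0 0 2
  2 0 0 3
  0 0 0 0
  0 0 0 0
After step 4: ants at (0,3),(0,0),(0,3)
  1 0 0 5
  1 0 0 2
  0 0 0 0
  0 0 0 0
After step 5: ants at (1,3),(1,0),(1,3)
  0 0 0 4
  2 0 0 5
  0 0 0 0
  0 0 0 0

0 0 0 4
2 0 0 5
0 0 0 0
0 0 0 0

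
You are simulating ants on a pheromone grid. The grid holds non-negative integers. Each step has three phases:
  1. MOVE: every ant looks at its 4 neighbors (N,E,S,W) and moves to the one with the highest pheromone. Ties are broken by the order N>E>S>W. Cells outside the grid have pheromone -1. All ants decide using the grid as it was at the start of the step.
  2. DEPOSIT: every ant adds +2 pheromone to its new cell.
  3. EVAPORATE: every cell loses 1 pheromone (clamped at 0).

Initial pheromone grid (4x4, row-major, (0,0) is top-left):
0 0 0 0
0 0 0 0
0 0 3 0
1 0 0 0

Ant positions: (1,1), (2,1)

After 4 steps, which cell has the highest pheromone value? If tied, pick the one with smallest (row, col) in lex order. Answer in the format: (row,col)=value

Step 1: ant0:(1,1)->N->(0,1) | ant1:(2,1)->E->(2,2)
  grid max=4 at (2,2)
Step 2: ant0:(0,1)->E->(0,2) | ant1:(2,2)->N->(1,2)
  grid max=3 at (2,2)
Step 3: ant0:(0,2)->S->(1,2) | ant1:(1,2)->S->(2,2)
  grid max=4 at (2,2)
Step 4: ant0:(1,2)->S->(2,2) | ant1:(2,2)->N->(1,2)
  grid max=5 at (2,2)
Final grid:
  0 0 0 0
  0 0 3 0
  0 0 5 0
  0 0 0 0
Max pheromone 5 at (2,2)

Answer: (2,2)=5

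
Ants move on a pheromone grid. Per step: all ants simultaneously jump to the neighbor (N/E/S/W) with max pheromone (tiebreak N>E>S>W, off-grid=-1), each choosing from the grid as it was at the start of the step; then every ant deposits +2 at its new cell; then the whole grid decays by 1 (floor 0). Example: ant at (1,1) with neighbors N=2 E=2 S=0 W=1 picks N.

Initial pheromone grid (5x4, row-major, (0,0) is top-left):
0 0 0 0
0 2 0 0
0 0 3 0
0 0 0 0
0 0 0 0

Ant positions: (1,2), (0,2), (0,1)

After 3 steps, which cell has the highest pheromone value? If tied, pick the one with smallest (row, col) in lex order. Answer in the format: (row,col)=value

Answer: (2,2)=4

Derivation:
Step 1: ant0:(1,2)->S->(2,2) | ant1:(0,2)->E->(0,3) | ant2:(0,1)->S->(1,1)
  grid max=4 at (2,2)
Step 2: ant0:(2,2)->N->(1,2) | ant1:(0,3)->S->(1,3) | ant2:(1,1)->N->(0,1)
  grid max=3 at (2,2)
Step 3: ant0:(1,2)->S->(2,2) | ant1:(1,3)->W->(1,2) | ant2:(0,1)->S->(1,1)
  grid max=4 at (2,2)
Final grid:
  0 0 0 0
  0 3 2 0
  0 0 4 0
  0 0 0 0
  0 0 0 0
Max pheromone 4 at (2,2)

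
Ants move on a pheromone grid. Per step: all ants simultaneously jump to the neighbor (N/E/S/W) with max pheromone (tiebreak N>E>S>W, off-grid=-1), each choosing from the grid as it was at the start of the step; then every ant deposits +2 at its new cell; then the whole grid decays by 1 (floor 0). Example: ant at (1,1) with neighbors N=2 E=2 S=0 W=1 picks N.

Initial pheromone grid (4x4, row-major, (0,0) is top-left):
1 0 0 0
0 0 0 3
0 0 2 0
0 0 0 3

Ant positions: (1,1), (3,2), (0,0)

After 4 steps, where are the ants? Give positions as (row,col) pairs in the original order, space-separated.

Step 1: ant0:(1,1)->N->(0,1) | ant1:(3,2)->E->(3,3) | ant2:(0,0)->E->(0,1)
  grid max=4 at (3,3)
Step 2: ant0:(0,1)->E->(0,2) | ant1:(3,3)->N->(2,3) | ant2:(0,1)->E->(0,2)
  grid max=3 at (0,2)
Step 3: ant0:(0,2)->W->(0,1) | ant1:(2,3)->S->(3,3) | ant2:(0,2)->W->(0,1)
  grid max=5 at (0,1)
Step 4: ant0:(0,1)->E->(0,2) | ant1:(3,3)->N->(2,3) | ant2:(0,1)->E->(0,2)
  grid max=5 at (0,2)

(0,2) (2,3) (0,2)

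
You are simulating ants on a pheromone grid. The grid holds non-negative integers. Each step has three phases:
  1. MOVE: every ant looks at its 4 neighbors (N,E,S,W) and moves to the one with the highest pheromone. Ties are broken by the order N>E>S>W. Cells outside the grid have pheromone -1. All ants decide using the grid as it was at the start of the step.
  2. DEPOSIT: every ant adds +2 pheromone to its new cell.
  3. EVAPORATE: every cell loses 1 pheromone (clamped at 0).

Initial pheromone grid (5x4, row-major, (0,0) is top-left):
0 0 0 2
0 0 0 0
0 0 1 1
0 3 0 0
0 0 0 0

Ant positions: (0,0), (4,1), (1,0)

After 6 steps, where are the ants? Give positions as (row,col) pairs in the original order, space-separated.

Step 1: ant0:(0,0)->E->(0,1) | ant1:(4,1)->N->(3,1) | ant2:(1,0)->N->(0,0)
  grid max=4 at (3,1)
Step 2: ant0:(0,1)->W->(0,0) | ant1:(3,1)->N->(2,1) | ant2:(0,0)->E->(0,1)
  grid max=3 at (3,1)
Step 3: ant0:(0,0)->E->(0,1) | ant1:(2,1)->S->(3,1) | ant2:(0,1)->W->(0,0)
  grid max=4 at (3,1)
Step 4: ant0:(0,1)->W->(0,0) | ant1:(3,1)->N->(2,1) | ant2:(0,0)->E->(0,1)
  grid max=4 at (0,0)
Step 5: ant0:(0,0)->E->(0,1) | ant1:(2,1)->S->(3,1) | ant2:(0,1)->W->(0,0)
  grid max=5 at (0,0)
Step 6: ant0:(0,1)->W->(0,0) | ant1:(3,1)->N->(2,1) | ant2:(0,0)->E->(0,1)
  grid max=6 at (0,0)

(0,0) (2,1) (0,1)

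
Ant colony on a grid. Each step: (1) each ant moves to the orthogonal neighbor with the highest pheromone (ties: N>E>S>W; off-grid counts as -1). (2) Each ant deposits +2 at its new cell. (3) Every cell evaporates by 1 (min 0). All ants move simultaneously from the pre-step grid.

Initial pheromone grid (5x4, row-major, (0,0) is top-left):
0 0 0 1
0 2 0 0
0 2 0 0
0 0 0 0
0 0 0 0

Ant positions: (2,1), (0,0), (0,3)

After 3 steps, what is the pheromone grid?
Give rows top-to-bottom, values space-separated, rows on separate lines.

After step 1: ants at (1,1),(0,1),(1,3)
  0 1 0 0
  0 3 0 1
  0 1 0 0
  0 0 0 0
  0 0 0 0
After step 2: ants at (0,1),(1,1),(0,3)
  0 2 0 1
  0 4 0 0
  0 0 0 0
  0 0 0 0
  0 0 0 0
After step 3: ants at (1,1),(0,1),(1,3)
  0 3 0 0
  0 5 0 1
  0 0 0 0
  0 0 0 0
  0 0 0 0

0 3 0 0
0 5 0 1
0 0 0 0
0 0 0 0
0 0 0 0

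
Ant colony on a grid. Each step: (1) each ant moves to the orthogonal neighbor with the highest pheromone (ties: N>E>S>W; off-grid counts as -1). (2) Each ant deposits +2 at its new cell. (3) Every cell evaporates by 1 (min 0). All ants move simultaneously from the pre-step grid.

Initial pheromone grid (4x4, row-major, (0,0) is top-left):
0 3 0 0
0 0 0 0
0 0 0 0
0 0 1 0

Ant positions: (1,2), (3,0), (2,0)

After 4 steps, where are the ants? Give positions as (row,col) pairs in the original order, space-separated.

Step 1: ant0:(1,2)->N->(0,2) | ant1:(3,0)->N->(2,0) | ant2:(2,0)->N->(1,0)
  grid max=2 at (0,1)
Step 2: ant0:(0,2)->W->(0,1) | ant1:(2,0)->N->(1,0) | ant2:(1,0)->S->(2,0)
  grid max=3 at (0,1)
Step 3: ant0:(0,1)->E->(0,2) | ant1:(1,0)->S->(2,0) | ant2:(2,0)->N->(1,0)
  grid max=3 at (1,0)
Step 4: ant0:(0,2)->W->(0,1) | ant1:(2,0)->N->(1,0) | ant2:(1,0)->S->(2,0)
  grid max=4 at (1,0)

(0,1) (1,0) (2,0)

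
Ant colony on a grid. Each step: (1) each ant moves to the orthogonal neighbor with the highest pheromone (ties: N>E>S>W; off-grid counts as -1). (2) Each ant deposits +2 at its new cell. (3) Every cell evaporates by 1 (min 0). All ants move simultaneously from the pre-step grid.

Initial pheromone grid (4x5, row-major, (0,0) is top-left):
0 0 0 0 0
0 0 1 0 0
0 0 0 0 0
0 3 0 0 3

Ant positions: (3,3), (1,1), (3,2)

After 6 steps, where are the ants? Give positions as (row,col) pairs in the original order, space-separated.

Step 1: ant0:(3,3)->E->(3,4) | ant1:(1,1)->E->(1,2) | ant2:(3,2)->W->(3,1)
  grid max=4 at (3,1)
Step 2: ant0:(3,4)->N->(2,4) | ant1:(1,2)->N->(0,2) | ant2:(3,1)->N->(2,1)
  grid max=3 at (3,1)
Step 3: ant0:(2,4)->S->(3,4) | ant1:(0,2)->S->(1,2) | ant2:(2,1)->S->(3,1)
  grid max=4 at (3,1)
Step 4: ant0:(3,4)->N->(2,4) | ant1:(1,2)->N->(0,2) | ant2:(3,1)->N->(2,1)
  grid max=3 at (3,1)
Step 5: ant0:(2,4)->S->(3,4) | ant1:(0,2)->S->(1,2) | ant2:(2,1)->S->(3,1)
  grid max=4 at (3,1)
Step 6: ant0:(3,4)->N->(2,4) | ant1:(1,2)->N->(0,2) | ant2:(3,1)->N->(2,1)
  grid max=3 at (3,1)

(2,4) (0,2) (2,1)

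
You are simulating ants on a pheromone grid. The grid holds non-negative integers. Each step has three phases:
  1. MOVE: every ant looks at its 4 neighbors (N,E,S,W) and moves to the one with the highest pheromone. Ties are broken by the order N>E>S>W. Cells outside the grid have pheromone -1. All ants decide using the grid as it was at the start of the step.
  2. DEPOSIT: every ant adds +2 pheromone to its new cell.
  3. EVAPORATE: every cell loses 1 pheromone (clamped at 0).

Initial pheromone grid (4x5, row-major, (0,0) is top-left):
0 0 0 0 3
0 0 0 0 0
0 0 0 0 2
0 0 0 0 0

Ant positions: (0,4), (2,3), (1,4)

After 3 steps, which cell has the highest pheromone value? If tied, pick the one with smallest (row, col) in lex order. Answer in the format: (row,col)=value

Step 1: ant0:(0,4)->S->(1,4) | ant1:(2,3)->E->(2,4) | ant2:(1,4)->N->(0,4)
  grid max=4 at (0,4)
Step 2: ant0:(1,4)->N->(0,4) | ant1:(2,4)->N->(1,4) | ant2:(0,4)->S->(1,4)
  grid max=5 at (0,4)
Step 3: ant0:(0,4)->S->(1,4) | ant1:(1,4)->N->(0,4) | ant2:(1,4)->N->(0,4)
  grid max=8 at (0,4)
Final grid:
  0 0 0 0 8
  0 0 0 0 5
  0 0 0 0 1
  0 0 0 0 0
Max pheromone 8 at (0,4)

Answer: (0,4)=8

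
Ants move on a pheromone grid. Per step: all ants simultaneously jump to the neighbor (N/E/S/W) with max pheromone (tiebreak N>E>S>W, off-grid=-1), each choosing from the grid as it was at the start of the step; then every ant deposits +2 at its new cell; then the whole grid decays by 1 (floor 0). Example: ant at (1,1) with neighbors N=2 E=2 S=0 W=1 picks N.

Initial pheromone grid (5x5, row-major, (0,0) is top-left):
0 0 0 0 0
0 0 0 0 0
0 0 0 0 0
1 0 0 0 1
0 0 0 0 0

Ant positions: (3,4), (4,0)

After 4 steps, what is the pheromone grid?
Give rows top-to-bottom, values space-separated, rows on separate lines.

After step 1: ants at (2,4),(3,0)
  0 0 0 0 0
  0 0 0 0 0
  0 0 0 0 1
  2 0 0 0 0
  0 0 0 0 0
After step 2: ants at (1,4),(2,0)
  0 0 0 0 0
  0 0 0 0 1
  1 0 0 0 0
  1 0 0 0 0
  0 0 0 0 0
After step 3: ants at (0,4),(3,0)
  0 0 0 0 1
  0 0 0 0 0
  0 0 0 0 0
  2 0 0 0 0
  0 0 0 0 0
After step 4: ants at (1,4),(2,0)
  0 0 0 0 0
  0 0 0 0 1
  1 0 0 0 0
  1 0 0 0 0
  0 0 0 0 0

0 0 0 0 0
0 0 0 0 1
1 0 0 0 0
1 0 0 0 0
0 0 0 0 0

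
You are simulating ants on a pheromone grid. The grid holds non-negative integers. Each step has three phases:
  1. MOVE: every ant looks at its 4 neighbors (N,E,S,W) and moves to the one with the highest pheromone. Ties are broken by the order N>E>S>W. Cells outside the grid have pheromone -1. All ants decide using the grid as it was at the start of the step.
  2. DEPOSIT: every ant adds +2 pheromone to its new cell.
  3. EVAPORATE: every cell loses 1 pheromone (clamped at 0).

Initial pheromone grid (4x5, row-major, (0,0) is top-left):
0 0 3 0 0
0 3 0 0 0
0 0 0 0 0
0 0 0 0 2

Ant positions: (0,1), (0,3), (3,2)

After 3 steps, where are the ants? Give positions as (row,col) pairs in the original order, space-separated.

Step 1: ant0:(0,1)->E->(0,2) | ant1:(0,3)->W->(0,2) | ant2:(3,2)->N->(2,2)
  grid max=6 at (0,2)
Step 2: ant0:(0,2)->E->(0,3) | ant1:(0,2)->E->(0,3) | ant2:(2,2)->N->(1,2)
  grid max=5 at (0,2)
Step 3: ant0:(0,3)->W->(0,2) | ant1:(0,3)->W->(0,2) | ant2:(1,2)->N->(0,2)
  grid max=10 at (0,2)

(0,2) (0,2) (0,2)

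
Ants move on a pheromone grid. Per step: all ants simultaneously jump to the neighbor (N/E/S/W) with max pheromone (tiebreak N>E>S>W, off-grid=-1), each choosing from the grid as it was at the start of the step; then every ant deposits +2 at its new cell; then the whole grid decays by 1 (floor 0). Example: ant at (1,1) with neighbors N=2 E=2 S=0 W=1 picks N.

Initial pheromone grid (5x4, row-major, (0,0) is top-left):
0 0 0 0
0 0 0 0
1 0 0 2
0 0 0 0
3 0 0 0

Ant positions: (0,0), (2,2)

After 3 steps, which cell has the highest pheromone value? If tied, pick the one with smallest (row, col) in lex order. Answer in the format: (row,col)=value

Answer: (2,3)=3

Derivation:
Step 1: ant0:(0,0)->E->(0,1) | ant1:(2,2)->E->(2,3)
  grid max=3 at (2,3)
Step 2: ant0:(0,1)->E->(0,2) | ant1:(2,3)->N->(1,3)
  grid max=2 at (2,3)
Step 3: ant0:(0,2)->E->(0,3) | ant1:(1,3)->S->(2,3)
  grid max=3 at (2,3)
Final grid:
  0 0 0 1
  0 0 0 0
  0 0 0 3
  0 0 0 0
  0 0 0 0
Max pheromone 3 at (2,3)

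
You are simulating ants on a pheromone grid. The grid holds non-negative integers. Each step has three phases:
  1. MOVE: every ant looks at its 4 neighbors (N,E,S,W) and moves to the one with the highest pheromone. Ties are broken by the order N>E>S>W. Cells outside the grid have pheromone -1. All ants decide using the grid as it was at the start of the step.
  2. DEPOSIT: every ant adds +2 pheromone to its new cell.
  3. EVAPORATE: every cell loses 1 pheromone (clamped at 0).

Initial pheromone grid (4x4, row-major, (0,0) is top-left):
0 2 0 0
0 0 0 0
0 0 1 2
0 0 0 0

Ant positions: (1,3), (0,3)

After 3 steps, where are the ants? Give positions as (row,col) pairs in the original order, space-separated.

Step 1: ant0:(1,3)->S->(2,3) | ant1:(0,3)->S->(1,3)
  grid max=3 at (2,3)
Step 2: ant0:(2,3)->N->(1,3) | ant1:(1,3)->S->(2,3)
  grid max=4 at (2,3)
Step 3: ant0:(1,3)->S->(2,3) | ant1:(2,3)->N->(1,3)
  grid max=5 at (2,3)

(2,3) (1,3)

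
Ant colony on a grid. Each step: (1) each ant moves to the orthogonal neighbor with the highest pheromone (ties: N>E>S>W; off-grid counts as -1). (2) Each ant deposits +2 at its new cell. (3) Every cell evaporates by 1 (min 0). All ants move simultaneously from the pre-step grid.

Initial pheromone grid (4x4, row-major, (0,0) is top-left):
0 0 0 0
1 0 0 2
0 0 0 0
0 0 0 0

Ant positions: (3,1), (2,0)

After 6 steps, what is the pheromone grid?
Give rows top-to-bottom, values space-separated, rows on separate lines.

After step 1: ants at (2,1),(1,0)
  0 0 0 0
  2 0 0 1
  0 1 0 0
  0 0 0 0
After step 2: ants at (1,1),(0,0)
  1 0 0 0
  1 1 0 0
  0 0 0 0
  0 0 0 0
After step 3: ants at (1,0),(1,0)
  0 0 0 0
  4 0 0 0
  0 0 0 0
  0 0 0 0
After step 4: ants at (0,0),(0,0)
  3 0 0 0
  3 0 0 0
  0 0 0 0
  0 0 0 0
After step 5: ants at (1,0),(1,0)
  2 0 0 0
  6 0 0 0
  0 0 0 0
  0 0 0 0
After step 6: ants at (0,0),(0,0)
  5 0 0 0
  5 0 0 0
  0 0 0 0
  0 0 0 0

5 0 0 0
5 0 0 0
0 0 0 0
0 0 0 0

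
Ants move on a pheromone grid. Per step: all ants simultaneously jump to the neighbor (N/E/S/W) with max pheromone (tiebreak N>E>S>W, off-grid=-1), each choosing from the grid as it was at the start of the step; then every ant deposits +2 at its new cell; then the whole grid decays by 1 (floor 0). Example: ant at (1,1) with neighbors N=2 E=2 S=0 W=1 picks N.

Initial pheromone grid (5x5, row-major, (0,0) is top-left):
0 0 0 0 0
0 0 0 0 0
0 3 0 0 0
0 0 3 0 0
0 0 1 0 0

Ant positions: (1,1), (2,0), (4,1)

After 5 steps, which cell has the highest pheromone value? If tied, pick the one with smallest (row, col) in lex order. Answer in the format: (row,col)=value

Answer: (2,1)=10

Derivation:
Step 1: ant0:(1,1)->S->(2,1) | ant1:(2,0)->E->(2,1) | ant2:(4,1)->E->(4,2)
  grid max=6 at (2,1)
Step 2: ant0:(2,1)->N->(1,1) | ant1:(2,1)->N->(1,1) | ant2:(4,2)->N->(3,2)
  grid max=5 at (2,1)
Step 3: ant0:(1,1)->S->(2,1) | ant1:(1,1)->S->(2,1) | ant2:(3,2)->S->(4,2)
  grid max=8 at (2,1)
Step 4: ant0:(2,1)->N->(1,1) | ant1:(2,1)->N->(1,1) | ant2:(4,2)->N->(3,2)
  grid max=7 at (2,1)
Step 5: ant0:(1,1)->S->(2,1) | ant1:(1,1)->S->(2,1) | ant2:(3,2)->S->(4,2)
  grid max=10 at (2,1)
Final grid:
  0 0 0 0 0
  0 4 0 0 0
  0 10 0 0 0
  0 0 2 0 0
  0 0 2 0 0
Max pheromone 10 at (2,1)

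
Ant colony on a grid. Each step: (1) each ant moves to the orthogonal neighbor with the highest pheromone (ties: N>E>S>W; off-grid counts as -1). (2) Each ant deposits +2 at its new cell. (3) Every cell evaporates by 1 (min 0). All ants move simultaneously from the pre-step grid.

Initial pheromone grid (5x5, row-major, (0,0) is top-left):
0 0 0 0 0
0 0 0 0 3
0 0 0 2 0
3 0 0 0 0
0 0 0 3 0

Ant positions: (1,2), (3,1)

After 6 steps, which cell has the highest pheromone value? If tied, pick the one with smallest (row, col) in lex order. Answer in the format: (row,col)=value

Step 1: ant0:(1,2)->N->(0,2) | ant1:(3,1)->W->(3,0)
  grid max=4 at (3,0)
Step 2: ant0:(0,2)->E->(0,3) | ant1:(3,0)->N->(2,0)
  grid max=3 at (3,0)
Step 3: ant0:(0,3)->E->(0,4) | ant1:(2,0)->S->(3,0)
  grid max=4 at (3,0)
Step 4: ant0:(0,4)->S->(1,4) | ant1:(3,0)->N->(2,0)
  grid max=3 at (3,0)
Step 5: ant0:(1,4)->N->(0,4) | ant1:(2,0)->S->(3,0)
  grid max=4 at (3,0)
Step 6: ant0:(0,4)->S->(1,4) | ant1:(3,0)->N->(2,0)
  grid max=3 at (3,0)
Final grid:
  0 0 0 0 0
  0 0 0 0 1
  1 0 0 0 0
  3 0 0 0 0
  0 0 0 0 0
Max pheromone 3 at (3,0)

Answer: (3,0)=3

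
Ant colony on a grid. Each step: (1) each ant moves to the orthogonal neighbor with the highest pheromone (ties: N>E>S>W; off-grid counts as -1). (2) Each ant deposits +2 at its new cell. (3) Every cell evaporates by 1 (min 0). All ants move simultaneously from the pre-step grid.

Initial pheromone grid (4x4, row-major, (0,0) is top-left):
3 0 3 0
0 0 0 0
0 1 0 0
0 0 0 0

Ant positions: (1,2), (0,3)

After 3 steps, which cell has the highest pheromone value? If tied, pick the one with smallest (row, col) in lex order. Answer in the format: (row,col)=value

Step 1: ant0:(1,2)->N->(0,2) | ant1:(0,3)->W->(0,2)
  grid max=6 at (0,2)
Step 2: ant0:(0,2)->E->(0,3) | ant1:(0,2)->E->(0,3)
  grid max=5 at (0,2)
Step 3: ant0:(0,3)->W->(0,2) | ant1:(0,3)->W->(0,2)
  grid max=8 at (0,2)
Final grid:
  0 0 8 2
  0 0 0 0
  0 0 0 0
  0 0 0 0
Max pheromone 8 at (0,2)

Answer: (0,2)=8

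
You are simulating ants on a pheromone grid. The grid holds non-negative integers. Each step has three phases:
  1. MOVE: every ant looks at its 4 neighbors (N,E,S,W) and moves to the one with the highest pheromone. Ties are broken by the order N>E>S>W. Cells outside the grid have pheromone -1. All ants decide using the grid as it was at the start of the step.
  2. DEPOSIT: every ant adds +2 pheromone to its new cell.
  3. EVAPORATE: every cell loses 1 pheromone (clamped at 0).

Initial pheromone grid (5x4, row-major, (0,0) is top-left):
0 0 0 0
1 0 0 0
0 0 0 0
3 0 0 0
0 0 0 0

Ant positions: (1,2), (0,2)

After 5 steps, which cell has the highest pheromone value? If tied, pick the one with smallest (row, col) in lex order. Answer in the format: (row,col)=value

Answer: (0,2)=5

Derivation:
Step 1: ant0:(1,2)->N->(0,2) | ant1:(0,2)->E->(0,3)
  grid max=2 at (3,0)
Step 2: ant0:(0,2)->E->(0,3) | ant1:(0,3)->W->(0,2)
  grid max=2 at (0,2)
Step 3: ant0:(0,3)->W->(0,2) | ant1:(0,2)->E->(0,3)
  grid max=3 at (0,2)
Step 4: ant0:(0,2)->E->(0,3) | ant1:(0,3)->W->(0,2)
  grid max=4 at (0,2)
Step 5: ant0:(0,3)->W->(0,2) | ant1:(0,2)->E->(0,3)
  grid max=5 at (0,2)
Final grid:
  0 0 5 5
  0 0 0 0
  0 0 0 0
  0 0 0 0
  0 0 0 0
Max pheromone 5 at (0,2)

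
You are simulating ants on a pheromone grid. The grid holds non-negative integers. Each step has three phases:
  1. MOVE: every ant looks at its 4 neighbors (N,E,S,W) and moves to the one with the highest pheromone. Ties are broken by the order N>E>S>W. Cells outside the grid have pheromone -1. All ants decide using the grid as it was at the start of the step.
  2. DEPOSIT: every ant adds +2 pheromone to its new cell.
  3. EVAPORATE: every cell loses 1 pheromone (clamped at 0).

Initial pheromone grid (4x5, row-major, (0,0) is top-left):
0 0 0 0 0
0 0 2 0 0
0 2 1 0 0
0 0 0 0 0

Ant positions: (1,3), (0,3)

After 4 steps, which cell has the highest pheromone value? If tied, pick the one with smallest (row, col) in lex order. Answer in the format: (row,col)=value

Step 1: ant0:(1,3)->W->(1,2) | ant1:(0,3)->E->(0,4)
  grid max=3 at (1,2)
Step 2: ant0:(1,2)->N->(0,2) | ant1:(0,4)->S->(1,4)
  grid max=2 at (1,2)
Step 3: ant0:(0,2)->S->(1,2) | ant1:(1,4)->N->(0,4)
  grid max=3 at (1,2)
Step 4: ant0:(1,2)->N->(0,2) | ant1:(0,4)->S->(1,4)
  grid max=2 at (1,2)
Final grid:
  0 0 1 0 0
  0 0 2 0 1
  0 0 0 0 0
  0 0 0 0 0
Max pheromone 2 at (1,2)

Answer: (1,2)=2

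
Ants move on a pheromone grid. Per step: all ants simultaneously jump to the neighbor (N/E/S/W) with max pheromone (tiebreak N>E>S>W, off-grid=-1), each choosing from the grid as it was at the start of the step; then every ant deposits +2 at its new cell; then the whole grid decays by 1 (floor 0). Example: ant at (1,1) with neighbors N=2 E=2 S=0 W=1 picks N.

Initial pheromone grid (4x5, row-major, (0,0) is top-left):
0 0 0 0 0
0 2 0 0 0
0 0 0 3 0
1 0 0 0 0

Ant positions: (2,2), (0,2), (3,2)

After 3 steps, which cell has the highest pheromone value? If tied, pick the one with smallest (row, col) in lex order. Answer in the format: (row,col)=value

Answer: (2,3)=6

Derivation:
Step 1: ant0:(2,2)->E->(2,3) | ant1:(0,2)->E->(0,3) | ant2:(3,2)->N->(2,2)
  grid max=4 at (2,3)
Step 2: ant0:(2,3)->W->(2,2) | ant1:(0,3)->E->(0,4) | ant2:(2,2)->E->(2,3)
  grid max=5 at (2,3)
Step 3: ant0:(2,2)->E->(2,3) | ant1:(0,4)->S->(1,4) | ant2:(2,3)->W->(2,2)
  grid max=6 at (2,3)
Final grid:
  0 0 0 0 0
  0 0 0 0 1
  0 0 3 6 0
  0 0 0 0 0
Max pheromone 6 at (2,3)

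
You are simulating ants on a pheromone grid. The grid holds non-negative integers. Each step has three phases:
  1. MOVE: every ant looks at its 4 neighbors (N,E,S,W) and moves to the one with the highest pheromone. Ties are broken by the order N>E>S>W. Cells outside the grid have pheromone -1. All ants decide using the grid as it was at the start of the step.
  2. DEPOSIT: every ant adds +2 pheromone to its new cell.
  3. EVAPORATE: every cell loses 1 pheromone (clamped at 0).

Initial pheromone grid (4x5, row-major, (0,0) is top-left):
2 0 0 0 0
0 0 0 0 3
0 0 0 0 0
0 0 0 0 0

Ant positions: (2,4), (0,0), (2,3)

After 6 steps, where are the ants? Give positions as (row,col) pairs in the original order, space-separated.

Step 1: ant0:(2,4)->N->(1,4) | ant1:(0,0)->E->(0,1) | ant2:(2,3)->N->(1,3)
  grid max=4 at (1,4)
Step 2: ant0:(1,4)->W->(1,3) | ant1:(0,1)->W->(0,0) | ant2:(1,3)->E->(1,4)
  grid max=5 at (1,4)
Step 3: ant0:(1,3)->E->(1,4) | ant1:(0,0)->E->(0,1) | ant2:(1,4)->W->(1,3)
  grid max=6 at (1,4)
Step 4: ant0:(1,4)->W->(1,3) | ant1:(0,1)->W->(0,0) | ant2:(1,3)->E->(1,4)
  grid max=7 at (1,4)
Step 5: ant0:(1,3)->E->(1,4) | ant1:(0,0)->E->(0,1) | ant2:(1,4)->W->(1,3)
  grid max=8 at (1,4)
Step 6: ant0:(1,4)->W->(1,3) | ant1:(0,1)->W->(0,0) | ant2:(1,3)->E->(1,4)
  grid max=9 at (1,4)

(1,3) (0,0) (1,4)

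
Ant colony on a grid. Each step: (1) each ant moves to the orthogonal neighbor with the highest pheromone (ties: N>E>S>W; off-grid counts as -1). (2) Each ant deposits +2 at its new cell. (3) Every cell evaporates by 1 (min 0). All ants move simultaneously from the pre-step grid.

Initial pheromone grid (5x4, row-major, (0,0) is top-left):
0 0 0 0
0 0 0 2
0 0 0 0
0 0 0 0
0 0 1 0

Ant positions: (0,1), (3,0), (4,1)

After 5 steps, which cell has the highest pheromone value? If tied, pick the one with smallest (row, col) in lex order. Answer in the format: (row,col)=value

Step 1: ant0:(0,1)->E->(0,2) | ant1:(3,0)->N->(2,0) | ant2:(4,1)->E->(4,2)
  grid max=2 at (4,2)
Step 2: ant0:(0,2)->E->(0,3) | ant1:(2,0)->N->(1,0) | ant2:(4,2)->N->(3,2)
  grid max=1 at (0,3)
Step 3: ant0:(0,3)->S->(1,3) | ant1:(1,0)->N->(0,0) | ant2:(3,2)->S->(4,2)
  grid max=2 at (4,2)
Step 4: ant0:(1,3)->N->(0,3) | ant1:(0,0)->E->(0,1) | ant2:(4,2)->N->(3,2)
  grid max=1 at (0,1)
Step 5: ant0:(0,3)->S->(1,3) | ant1:(0,1)->E->(0,2) | ant2:(3,2)->S->(4,2)
  grid max=2 at (4,2)
Final grid:
  0 0 1 0
  0 0 0 1
  0 0 0 0
  0 0 0 0
  0 0 2 0
Max pheromone 2 at (4,2)

Answer: (4,2)=2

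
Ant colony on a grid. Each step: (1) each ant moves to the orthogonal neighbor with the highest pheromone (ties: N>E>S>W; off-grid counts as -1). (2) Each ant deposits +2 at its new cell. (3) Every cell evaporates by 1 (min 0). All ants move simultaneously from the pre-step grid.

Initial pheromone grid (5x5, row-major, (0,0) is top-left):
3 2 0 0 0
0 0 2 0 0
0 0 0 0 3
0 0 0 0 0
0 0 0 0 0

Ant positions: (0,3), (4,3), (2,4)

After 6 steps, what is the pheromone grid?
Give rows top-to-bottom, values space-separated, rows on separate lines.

After step 1: ants at (0,4),(3,3),(1,4)
  2 1 0 0 1
  0 0 1 0 1
  0 0 0 0 2
  0 0 0 1 0
  0 0 0 0 0
After step 2: ants at (1,4),(2,3),(2,4)
  1 0 0 0 0
  0 0 0 0 2
  0 0 0 1 3
  0 0 0 0 0
  0 0 0 0 0
After step 3: ants at (2,4),(2,4),(1,4)
  0 0 0 0 0
  0 0 0 0 3
  0 0 0 0 6
  0 0 0 0 0
  0 0 0 0 0
After step 4: ants at (1,4),(1,4),(2,4)
  0 0 0 0 0
  0 0 0 0 6
  0 0 0 0 7
  0 0 0 0 0
  0 0 0 0 0
After step 5: ants at (2,4),(2,4),(1,4)
  0 0 0 0 0
  0 0 0 0 7
  0 0 0 0 10
  0 0 0 0 0
  0 0 0 0 0
After step 6: ants at (1,4),(1,4),(2,4)
  0 0 0 0 0
  0 0 0 0 10
  0 0 0 0 11
  0 0 0 0 0
  0 0 0 0 0

0 0 0 0 0
0 0 0 0 10
0 0 0 0 11
0 0 0 0 0
0 0 0 0 0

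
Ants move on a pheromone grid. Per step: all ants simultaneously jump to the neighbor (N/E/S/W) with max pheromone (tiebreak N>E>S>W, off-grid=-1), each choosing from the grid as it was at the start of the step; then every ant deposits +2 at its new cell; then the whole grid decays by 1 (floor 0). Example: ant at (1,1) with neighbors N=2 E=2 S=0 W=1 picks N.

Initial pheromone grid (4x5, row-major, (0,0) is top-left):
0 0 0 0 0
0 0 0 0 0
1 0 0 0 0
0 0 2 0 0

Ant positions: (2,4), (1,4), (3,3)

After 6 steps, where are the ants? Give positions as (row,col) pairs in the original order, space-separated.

Step 1: ant0:(2,4)->N->(1,4) | ant1:(1,4)->N->(0,4) | ant2:(3,3)->W->(3,2)
  grid max=3 at (3,2)
Step 2: ant0:(1,4)->N->(0,4) | ant1:(0,4)->S->(1,4) | ant2:(3,2)->N->(2,2)
  grid max=2 at (0,4)
Step 3: ant0:(0,4)->S->(1,4) | ant1:(1,4)->N->(0,4) | ant2:(2,2)->S->(3,2)
  grid max=3 at (0,4)
Step 4: ant0:(1,4)->N->(0,4) | ant1:(0,4)->S->(1,4) | ant2:(3,2)->N->(2,2)
  grid max=4 at (0,4)
Step 5: ant0:(0,4)->S->(1,4) | ant1:(1,4)->N->(0,4) | ant2:(2,2)->S->(3,2)
  grid max=5 at (0,4)
Step 6: ant0:(1,4)->N->(0,4) | ant1:(0,4)->S->(1,4) | ant2:(3,2)->N->(2,2)
  grid max=6 at (0,4)

(0,4) (1,4) (2,2)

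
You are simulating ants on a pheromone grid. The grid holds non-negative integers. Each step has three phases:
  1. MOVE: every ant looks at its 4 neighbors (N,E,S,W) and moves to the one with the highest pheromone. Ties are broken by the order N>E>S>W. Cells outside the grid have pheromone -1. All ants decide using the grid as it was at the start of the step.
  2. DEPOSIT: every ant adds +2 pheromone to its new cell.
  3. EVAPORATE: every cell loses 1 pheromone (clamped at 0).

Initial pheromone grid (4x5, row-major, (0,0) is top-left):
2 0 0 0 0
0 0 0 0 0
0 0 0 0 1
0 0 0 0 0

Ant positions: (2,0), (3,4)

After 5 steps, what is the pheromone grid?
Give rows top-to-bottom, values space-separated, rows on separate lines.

After step 1: ants at (1,0),(2,4)
  1 0 0 0 0
  1 0 0 0 0
  0 0 0 0 2
  0 0 0 0 0
After step 2: ants at (0,0),(1,4)
  2 0 0 0 0
  0 0 0 0 1
  0 0 0 0 1
  0 0 0 0 0
After step 3: ants at (0,1),(2,4)
  1 1 0 0 0
  0 0 0 0 0
  0 0 0 0 2
  0 0 0 0 0
After step 4: ants at (0,0),(1,4)
  2 0 0 0 0
  0 0 0 0 1
  0 0 0 0 1
  0 0 0 0 0
After step 5: ants at (0,1),(2,4)
  1 1 0 0 0
  0 0 0 0 0
  0 0 0 0 2
  0 0 0 0 0

1 1 0 0 0
0 0 0 0 0
0 0 0 0 2
0 0 0 0 0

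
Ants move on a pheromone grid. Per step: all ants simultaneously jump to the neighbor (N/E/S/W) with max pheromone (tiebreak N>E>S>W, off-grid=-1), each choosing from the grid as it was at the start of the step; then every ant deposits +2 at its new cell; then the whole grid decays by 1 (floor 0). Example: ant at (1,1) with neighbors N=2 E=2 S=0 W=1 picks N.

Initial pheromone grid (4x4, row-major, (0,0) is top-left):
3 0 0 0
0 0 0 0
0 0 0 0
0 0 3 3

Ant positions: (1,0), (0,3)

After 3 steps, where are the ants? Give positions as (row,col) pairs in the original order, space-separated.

Step 1: ant0:(1,0)->N->(0,0) | ant1:(0,3)->S->(1,3)
  grid max=4 at (0,0)
Step 2: ant0:(0,0)->E->(0,1) | ant1:(1,3)->N->(0,3)
  grid max=3 at (0,0)
Step 3: ant0:(0,1)->W->(0,0) | ant1:(0,3)->S->(1,3)
  grid max=4 at (0,0)

(0,0) (1,3)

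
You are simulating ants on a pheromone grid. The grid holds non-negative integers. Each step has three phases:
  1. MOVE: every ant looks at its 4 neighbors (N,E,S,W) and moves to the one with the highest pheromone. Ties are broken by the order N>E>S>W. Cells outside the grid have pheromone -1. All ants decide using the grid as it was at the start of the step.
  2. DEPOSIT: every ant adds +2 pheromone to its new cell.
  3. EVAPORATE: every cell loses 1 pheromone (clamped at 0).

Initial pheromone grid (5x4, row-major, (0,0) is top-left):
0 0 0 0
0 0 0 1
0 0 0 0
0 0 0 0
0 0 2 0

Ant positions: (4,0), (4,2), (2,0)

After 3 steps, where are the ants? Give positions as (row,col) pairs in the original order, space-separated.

Step 1: ant0:(4,0)->N->(3,0) | ant1:(4,2)->N->(3,2) | ant2:(2,0)->N->(1,0)
  grid max=1 at (1,0)
Step 2: ant0:(3,0)->N->(2,0) | ant1:(3,2)->S->(4,2) | ant2:(1,0)->N->(0,0)
  grid max=2 at (4,2)
Step 3: ant0:(2,0)->N->(1,0) | ant1:(4,2)->N->(3,2) | ant2:(0,0)->E->(0,1)
  grid max=1 at (0,1)

(1,0) (3,2) (0,1)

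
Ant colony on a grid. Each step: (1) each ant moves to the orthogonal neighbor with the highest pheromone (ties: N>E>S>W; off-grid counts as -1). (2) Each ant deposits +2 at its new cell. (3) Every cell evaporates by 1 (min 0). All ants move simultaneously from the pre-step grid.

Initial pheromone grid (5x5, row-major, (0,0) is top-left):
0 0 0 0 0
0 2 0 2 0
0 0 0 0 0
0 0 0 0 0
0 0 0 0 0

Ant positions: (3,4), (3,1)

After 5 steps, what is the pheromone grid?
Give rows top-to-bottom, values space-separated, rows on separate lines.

After step 1: ants at (2,4),(2,1)
  0 0 0 0 0
  0 1 0 1 0
  0 1 0 0 1
  0 0 0 0 0
  0 0 0 0 0
After step 2: ants at (1,4),(1,1)
  0 0 0 0 0
  0 2 0 0 1
  0 0 0 0 0
  0 0 0 0 0
  0 0 0 0 0
After step 3: ants at (0,4),(0,1)
  0 1 0 0 1
  0 1 0 0 0
  0 0 0 0 0
  0 0 0 0 0
  0 0 0 0 0
After step 4: ants at (1,4),(1,1)
  0 0 0 0 0
  0 2 0 0 1
  0 0 0 0 0
  0 0 0 0 0
  0 0 0 0 0
After step 5: ants at (0,4),(0,1)
  0 1 0 0 1
  0 1 0 0 0
  0 0 0 0 0
  0 0 0 0 0
  0 0 0 0 0

0 1 0 0 1
0 1 0 0 0
0 0 0 0 0
0 0 0 0 0
0 0 0 0 0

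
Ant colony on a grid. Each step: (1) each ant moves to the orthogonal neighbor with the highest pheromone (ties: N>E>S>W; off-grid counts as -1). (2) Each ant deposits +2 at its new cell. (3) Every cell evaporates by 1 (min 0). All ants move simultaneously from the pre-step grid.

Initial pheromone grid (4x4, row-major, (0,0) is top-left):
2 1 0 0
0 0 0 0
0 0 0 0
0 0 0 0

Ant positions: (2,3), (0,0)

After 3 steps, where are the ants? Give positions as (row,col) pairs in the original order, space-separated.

Step 1: ant0:(2,3)->N->(1,3) | ant1:(0,0)->E->(0,1)
  grid max=2 at (0,1)
Step 2: ant0:(1,3)->N->(0,3) | ant1:(0,1)->W->(0,0)
  grid max=2 at (0,0)
Step 3: ant0:(0,3)->S->(1,3) | ant1:(0,0)->E->(0,1)
  grid max=2 at (0,1)

(1,3) (0,1)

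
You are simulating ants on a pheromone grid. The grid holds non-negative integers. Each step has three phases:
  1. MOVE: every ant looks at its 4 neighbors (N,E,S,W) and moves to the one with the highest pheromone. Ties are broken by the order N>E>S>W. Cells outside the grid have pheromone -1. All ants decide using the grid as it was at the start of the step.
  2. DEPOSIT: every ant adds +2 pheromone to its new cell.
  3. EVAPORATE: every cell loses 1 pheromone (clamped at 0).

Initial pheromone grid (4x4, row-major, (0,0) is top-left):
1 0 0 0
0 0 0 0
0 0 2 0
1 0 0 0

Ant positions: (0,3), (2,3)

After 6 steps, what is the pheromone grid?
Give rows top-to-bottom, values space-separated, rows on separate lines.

After step 1: ants at (1,3),(2,2)
  0 0 0 0
  0 0 0 1
  0 0 3 0
  0 0 0 0
After step 2: ants at (0,3),(1,2)
  0 0 0 1
  0 0 1 0
  0 0 2 0
  0 0 0 0
After step 3: ants at (1,3),(2,2)
  0 0 0 0
  0 0 0 1
  0 0 3 0
  0 0 0 0
After step 4: ants at (0,3),(1,2)
  0 0 0 1
  0 0 1 0
  0 0 2 0
  0 0 0 0
After step 5: ants at (1,3),(2,2)
  0 0 0 0
  0 0 0 1
  0 0 3 0
  0 0 0 0
After step 6: ants at (0,3),(1,2)
  0 0 0 1
  0 0 1 0
  0 0 2 0
  0 0 0 0

0 0 0 1
0 0 1 0
0 0 2 0
0 0 0 0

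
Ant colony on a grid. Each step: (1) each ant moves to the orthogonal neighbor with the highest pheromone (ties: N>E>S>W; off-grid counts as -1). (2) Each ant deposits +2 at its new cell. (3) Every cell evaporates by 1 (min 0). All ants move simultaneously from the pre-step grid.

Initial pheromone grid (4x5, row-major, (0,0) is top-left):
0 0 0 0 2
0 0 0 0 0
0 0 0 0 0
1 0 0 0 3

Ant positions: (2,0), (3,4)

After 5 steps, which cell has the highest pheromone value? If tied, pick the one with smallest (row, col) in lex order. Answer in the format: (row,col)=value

Answer: (3,0)=2

Derivation:
Step 1: ant0:(2,0)->S->(3,0) | ant1:(3,4)->N->(2,4)
  grid max=2 at (3,0)
Step 2: ant0:(3,0)->N->(2,0) | ant1:(2,4)->S->(3,4)
  grid max=3 at (3,4)
Step 3: ant0:(2,0)->S->(3,0) | ant1:(3,4)->N->(2,4)
  grid max=2 at (3,0)
Step 4: ant0:(3,0)->N->(2,0) | ant1:(2,4)->S->(3,4)
  grid max=3 at (3,4)
Step 5: ant0:(2,0)->S->(3,0) | ant1:(3,4)->N->(2,4)
  grid max=2 at (3,0)
Final grid:
  0 0 0 0 0
  0 0 0 0 0
  0 0 0 0 1
  2 0 0 0 2
Max pheromone 2 at (3,0)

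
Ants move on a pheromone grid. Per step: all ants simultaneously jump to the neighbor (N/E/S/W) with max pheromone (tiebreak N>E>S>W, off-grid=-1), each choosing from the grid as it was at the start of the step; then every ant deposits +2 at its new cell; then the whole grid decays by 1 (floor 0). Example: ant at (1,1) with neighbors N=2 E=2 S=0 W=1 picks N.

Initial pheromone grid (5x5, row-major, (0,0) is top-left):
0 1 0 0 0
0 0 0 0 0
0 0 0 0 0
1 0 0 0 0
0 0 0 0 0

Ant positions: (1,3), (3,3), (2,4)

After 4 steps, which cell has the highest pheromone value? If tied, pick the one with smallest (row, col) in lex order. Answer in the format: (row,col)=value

Answer: (0,4)=7

Derivation:
Step 1: ant0:(1,3)->N->(0,3) | ant1:(3,3)->N->(2,3) | ant2:(2,4)->N->(1,4)
  grid max=1 at (0,3)
Step 2: ant0:(0,3)->E->(0,4) | ant1:(2,3)->N->(1,3) | ant2:(1,4)->N->(0,4)
  grid max=3 at (0,4)
Step 3: ant0:(0,4)->S->(1,4) | ant1:(1,3)->N->(0,3) | ant2:(0,4)->S->(1,4)
  grid max=3 at (1,4)
Step 4: ant0:(1,4)->N->(0,4) | ant1:(0,3)->E->(0,4) | ant2:(1,4)->N->(0,4)
  grid max=7 at (0,4)
Final grid:
  0 0 0 0 7
  0 0 0 0 2
  0 0 0 0 0
  0 0 0 0 0
  0 0 0 0 0
Max pheromone 7 at (0,4)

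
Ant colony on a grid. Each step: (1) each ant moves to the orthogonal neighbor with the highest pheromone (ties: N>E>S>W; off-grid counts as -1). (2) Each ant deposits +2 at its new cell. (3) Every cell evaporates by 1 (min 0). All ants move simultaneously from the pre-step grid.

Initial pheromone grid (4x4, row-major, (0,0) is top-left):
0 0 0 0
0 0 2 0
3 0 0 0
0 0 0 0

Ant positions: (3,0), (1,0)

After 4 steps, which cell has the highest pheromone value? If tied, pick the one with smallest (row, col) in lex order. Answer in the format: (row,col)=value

Answer: (2,0)=7

Derivation:
Step 1: ant0:(3,0)->N->(2,0) | ant1:(1,0)->S->(2,0)
  grid max=6 at (2,0)
Step 2: ant0:(2,0)->N->(1,0) | ant1:(2,0)->N->(1,0)
  grid max=5 at (2,0)
Step 3: ant0:(1,0)->S->(2,0) | ant1:(1,0)->S->(2,0)
  grid max=8 at (2,0)
Step 4: ant0:(2,0)->N->(1,0) | ant1:(2,0)->N->(1,0)
  grid max=7 at (2,0)
Final grid:
  0 0 0 0
  5 0 0 0
  7 0 0 0
  0 0 0 0
Max pheromone 7 at (2,0)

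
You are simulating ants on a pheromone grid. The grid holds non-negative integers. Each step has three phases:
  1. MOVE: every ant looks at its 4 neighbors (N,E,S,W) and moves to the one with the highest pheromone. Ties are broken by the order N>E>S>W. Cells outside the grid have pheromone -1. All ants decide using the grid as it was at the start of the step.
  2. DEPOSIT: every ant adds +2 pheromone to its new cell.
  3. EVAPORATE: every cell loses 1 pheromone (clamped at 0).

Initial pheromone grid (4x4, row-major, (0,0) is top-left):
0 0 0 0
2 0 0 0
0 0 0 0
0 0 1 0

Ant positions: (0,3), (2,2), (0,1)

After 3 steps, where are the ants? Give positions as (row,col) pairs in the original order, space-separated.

Step 1: ant0:(0,3)->S->(1,3) | ant1:(2,2)->S->(3,2) | ant2:(0,1)->E->(0,2)
  grid max=2 at (3,2)
Step 2: ant0:(1,3)->N->(0,3) | ant1:(3,2)->N->(2,2) | ant2:(0,2)->E->(0,3)
  grid max=3 at (0,3)
Step 3: ant0:(0,3)->S->(1,3) | ant1:(2,2)->S->(3,2) | ant2:(0,3)->S->(1,3)
  grid max=3 at (1,3)

(1,3) (3,2) (1,3)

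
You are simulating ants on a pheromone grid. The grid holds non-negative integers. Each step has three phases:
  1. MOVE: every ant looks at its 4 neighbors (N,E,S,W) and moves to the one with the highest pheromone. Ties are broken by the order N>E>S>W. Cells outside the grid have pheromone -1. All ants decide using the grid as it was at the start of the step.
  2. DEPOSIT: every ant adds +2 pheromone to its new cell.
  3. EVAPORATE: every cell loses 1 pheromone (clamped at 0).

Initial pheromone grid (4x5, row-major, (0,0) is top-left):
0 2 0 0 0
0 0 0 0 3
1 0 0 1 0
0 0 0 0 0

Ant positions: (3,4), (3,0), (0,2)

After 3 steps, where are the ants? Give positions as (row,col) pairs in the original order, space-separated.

Step 1: ant0:(3,4)->N->(2,4) | ant1:(3,0)->N->(2,0) | ant2:(0,2)->W->(0,1)
  grid max=3 at (0,1)
Step 2: ant0:(2,4)->N->(1,4) | ant1:(2,0)->N->(1,0) | ant2:(0,1)->E->(0,2)
  grid max=3 at (1,4)
Step 3: ant0:(1,4)->N->(0,4) | ant1:(1,0)->S->(2,0) | ant2:(0,2)->W->(0,1)
  grid max=3 at (0,1)

(0,4) (2,0) (0,1)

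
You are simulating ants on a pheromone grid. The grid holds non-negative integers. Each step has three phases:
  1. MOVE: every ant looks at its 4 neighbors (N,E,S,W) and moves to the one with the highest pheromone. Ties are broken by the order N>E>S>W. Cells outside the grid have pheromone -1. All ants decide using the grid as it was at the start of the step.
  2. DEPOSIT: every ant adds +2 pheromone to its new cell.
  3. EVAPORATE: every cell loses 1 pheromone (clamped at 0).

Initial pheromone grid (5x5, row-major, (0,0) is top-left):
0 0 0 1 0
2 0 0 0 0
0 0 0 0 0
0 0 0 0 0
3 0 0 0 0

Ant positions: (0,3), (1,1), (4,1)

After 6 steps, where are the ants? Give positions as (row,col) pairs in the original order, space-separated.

Step 1: ant0:(0,3)->E->(0,4) | ant1:(1,1)->W->(1,0) | ant2:(4,1)->W->(4,0)
  grid max=4 at (4,0)
Step 2: ant0:(0,4)->S->(1,4) | ant1:(1,0)->N->(0,0) | ant2:(4,0)->N->(3,0)
  grid max=3 at (4,0)
Step 3: ant0:(1,4)->N->(0,4) | ant1:(0,0)->S->(1,0) | ant2:(3,0)->S->(4,0)
  grid max=4 at (4,0)
Step 4: ant0:(0,4)->S->(1,4) | ant1:(1,0)->N->(0,0) | ant2:(4,0)->N->(3,0)
  grid max=3 at (4,0)
Step 5: ant0:(1,4)->N->(0,4) | ant1:(0,0)->S->(1,0) | ant2:(3,0)->S->(4,0)
  grid max=4 at (4,0)
Step 6: ant0:(0,4)->S->(1,4) | ant1:(1,0)->N->(0,0) | ant2:(4,0)->N->(3,0)
  grid max=3 at (4,0)

(1,4) (0,0) (3,0)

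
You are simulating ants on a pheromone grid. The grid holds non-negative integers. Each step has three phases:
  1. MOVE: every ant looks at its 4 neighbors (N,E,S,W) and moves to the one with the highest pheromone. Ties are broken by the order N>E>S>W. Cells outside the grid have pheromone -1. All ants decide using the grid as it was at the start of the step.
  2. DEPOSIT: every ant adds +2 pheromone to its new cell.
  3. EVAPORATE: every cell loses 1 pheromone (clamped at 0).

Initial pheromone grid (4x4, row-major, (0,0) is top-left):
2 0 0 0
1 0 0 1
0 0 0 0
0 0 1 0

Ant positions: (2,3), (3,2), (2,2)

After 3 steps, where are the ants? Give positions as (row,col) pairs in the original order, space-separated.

Step 1: ant0:(2,3)->N->(1,3) | ant1:(3,2)->N->(2,2) | ant2:(2,2)->S->(3,2)
  grid max=2 at (1,3)
Step 2: ant0:(1,3)->N->(0,3) | ant1:(2,2)->S->(3,2) | ant2:(3,2)->N->(2,2)
  grid max=3 at (3,2)
Step 3: ant0:(0,3)->S->(1,3) | ant1:(3,2)->N->(2,2) | ant2:(2,2)->S->(3,2)
  grid max=4 at (3,2)

(1,3) (2,2) (3,2)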